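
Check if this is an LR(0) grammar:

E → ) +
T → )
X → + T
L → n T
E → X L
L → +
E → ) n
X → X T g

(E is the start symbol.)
Augment with E' → E and build the canonical LR(0) collection (I0 = CLOSURE({[E' → . E]}), then GOTO on every symbol after a dot until no new states appear). It has 15 states:
  I0: { [E → . ) +], [E → . ) n], [E → . X L], [E' → . E], [X → . + T], [X → . X T g] }  — shift
  I1: { [E → ) . +], [E → ) . n] }  — shift
  I2: { [T → . )], [X → + . T] }  — shift
  I3: { [E' → E .] }  — accept
  I4: { [E → X . L], [L → . +], [L → . n T], [T → . )], [X → X . T g] }  — shift
  I5: { [T → ) .] }  — reduce
  I6: { [L → + .] }  — reduce
  I7: { [E → X L .] }  — reduce
  I8: { [X → X T . g] }  — shift
  I9: { [L → n . T], [T → . )] }  — shift
  I10: { [L → n T .] }  — reduce
  I11: { [X → X T g .] }  — reduce
  I12: { [X → + T .] }  — reduce
  I13: { [E → ) + .] }  — reduce
  I14: { [E → ) n .] }  — reduce

Every state is either a pure shift/goto state or contains exactly one complete item and nothing to shift — no conflicts. The grammar is LR(0).

Answer: Yes, the grammar is LR(0)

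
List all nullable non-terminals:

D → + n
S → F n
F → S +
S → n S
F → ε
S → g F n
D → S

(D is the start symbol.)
ε-productions: F → ε
So F is immediately nullable.
No further non-terminal can be added: every production for the remaining non-terminals contains a terminal or a non-nullable non-terminal.
Nullable = { 'F' }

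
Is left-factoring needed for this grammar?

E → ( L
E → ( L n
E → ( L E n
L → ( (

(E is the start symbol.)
Yes, E has productions with common prefix '( L'

Left-factoring is needed when two productions for the same non-terminal
share a common prefix on the right-hand side.

Productions for E:
  E → ( L
  E → ( L n
  E → ( L E n

Found common prefix '( L' in productions for E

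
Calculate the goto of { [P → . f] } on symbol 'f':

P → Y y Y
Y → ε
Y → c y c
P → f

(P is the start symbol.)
{ [P → f .] }

GOTO(I, 'f') = CLOSURE({ [A → αX.β] : [A → α.Xβ] ∈ I, X = 'f' })

Items with dot before 'f', with the dot advanced:
  [P → . f] → [P → f .]
Closure adds nothing (no advanced item has the dot before a non-terminal).

GOTO = { [P → f .] }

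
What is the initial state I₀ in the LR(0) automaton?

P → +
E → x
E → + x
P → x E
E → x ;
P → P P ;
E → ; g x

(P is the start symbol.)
First, augment the grammar with P' → P
I₀ = CLOSURE({ [P' → . P] }):
  [P' → . P] has the dot before P: add [P → . +], [P → . x E], [P → . P P ;]
No further items can be added.

I₀ = { [P → . +], [P → . P P ;], [P → . x E], [P' → . P] }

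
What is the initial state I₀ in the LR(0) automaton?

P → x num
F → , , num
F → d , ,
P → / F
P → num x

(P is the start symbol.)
First, augment the grammar with P' → P
I₀ = CLOSURE({ [P' → . P] }):
  [P' → . P] has the dot before P: add [P → . x num], [P → . / F], [P → . num x]
No further items can be added.

I₀ = { [P → . / F], [P → . num x], [P → . x num], [P' → . P] }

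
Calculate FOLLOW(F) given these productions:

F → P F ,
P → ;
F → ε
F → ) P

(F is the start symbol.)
To compute FOLLOW(F), find every occurrence of F on a right-hand side N → α F β: add FIRST(β) \ {ε}, and if β is empty or nullable also add FOLLOW(N). Iterate to a fixed point.

F is the start symbol, so $ ∈ FOLLOW(F).
In F → P F ,: F is followed by ',', add FIRST(',') \ {ε} = { ',' }

Taking the union: FOLLOW(F) = { $, ',' }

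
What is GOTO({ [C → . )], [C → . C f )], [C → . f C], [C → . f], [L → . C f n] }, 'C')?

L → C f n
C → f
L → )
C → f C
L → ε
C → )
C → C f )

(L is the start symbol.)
GOTO(I, 'C') = CLOSURE({ [A → αX.β] : [A → α.Xβ] ∈ I, X = 'C' })

Items with dot before 'C', with the dot advanced:
  [C → . C f )] → [C → C . f )]
  [L → . C f n] → [L → C . f n]
Closure adds nothing (no advanced item has the dot before a non-terminal).

GOTO = { [C → C . f )], [L → C . f n] }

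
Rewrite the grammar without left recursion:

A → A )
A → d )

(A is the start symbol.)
A → d ) A'
A' → ) A'
A' → ε

A is directly left-recursive. The standard transformation for
  A → A α₁ | ... | A α_m | β₁ | ... | β_n
is
  A  → β₁ A' | ... | β_n A'
  A' → α₁ A' | ... | α_m A' | ε

A → d ) becomes A → d ) A'
A → A ) becomes A' → ) A'
Add A' → ε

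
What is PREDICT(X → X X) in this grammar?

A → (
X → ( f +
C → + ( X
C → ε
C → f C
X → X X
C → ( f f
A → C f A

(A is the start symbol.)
{ '(' }

PREDICT(X → X X) = (FIRST(RHS) \ {ε}) ∪ (FOLLOW(X) if ε ∈ FIRST(RHS), i.e. RHS ⇒* ε)
FIRST(X) = { '(' }
FIRST(X X) = { '(' }
ε ∉ FIRST(X X), so FOLLOW(X) is not added.
PREDICT(X → X X) = { '(' }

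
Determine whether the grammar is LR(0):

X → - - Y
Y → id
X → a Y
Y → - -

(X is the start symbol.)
Augment with X' → X and build the canonical LR(0) collection (I0 = CLOSURE({[X' → . X]}), then GOTO on every symbol after a dot until no new states appear). It has 10 states:
  I0: { [X → . - - Y], [X → . a Y], [X' → . X] }  — shift
  I1: { [X → - . - Y] }  — shift
  I2: { [X' → X .] }  — accept
  I3: { [X → a . Y], [Y → . - -], [Y → . id] }  — shift
  I4: { [Y → - . -] }  — shift
  I5: { [X → a Y .] }  — reduce
  I6: { [Y → id .] }  — reduce
  I7: { [Y → - - .] }  — reduce
  I8: { [X → - - . Y], [Y → . - -], [Y → . id] }  — shift
  I9: { [X → - - Y .] }  — reduce

Every state is either a pure shift/goto state or contains exactly one complete item and nothing to shift — no conflicts. The grammar is LR(0).

Answer: Yes, the grammar is LR(0)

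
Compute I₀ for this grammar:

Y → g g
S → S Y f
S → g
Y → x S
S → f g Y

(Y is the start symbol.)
{ [Y → . g g], [Y → . x S], [Y' → . Y] }

First, augment the grammar with Y' → Y
I₀ = CLOSURE({ [Y' → . Y] }):
  [Y' → . Y] has the dot before Y: add [Y → . g g], [Y → . x S]
No further items can be added.

I₀ = { [Y → . g g], [Y → . x S], [Y' → . Y] }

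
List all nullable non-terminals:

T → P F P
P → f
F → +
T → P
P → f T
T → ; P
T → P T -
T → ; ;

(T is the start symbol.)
A non-terminal is nullable if it can derive ε (the empty string): either it has an ε-production, or it has a production whose right-hand side consists entirely of nullable non-terminals.

There are no ε-productions, so no non-terminal can derive ε.
No non-terminals are nullable.

Answer: None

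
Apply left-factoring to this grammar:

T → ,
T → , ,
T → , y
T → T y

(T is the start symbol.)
T → , T'
T' → ε
T' → ,
T' → y
T → T y

Left-factoring transforms A → αβ₁ | αβ₂ into A → αA' and A' → β₁ | β₂
(α is the longest common prefix among the alternatives). Repeat until
no nonterminal has two alternatives with a common prefix.

Round 1: T has alternatives sharing prefix ','. Introduce T': T → , T'
  Add: T' → ε
  Add: T' → ,
  Add: T' → y

No remaining common prefixes — done.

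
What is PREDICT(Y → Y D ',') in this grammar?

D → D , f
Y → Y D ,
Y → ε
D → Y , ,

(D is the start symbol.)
{ ',' }

PREDICT(Y → Y D ',') = (FIRST(RHS) \ {ε}) ∪ (FOLLOW(Y) if ε ∈ FIRST(RHS), i.e. RHS ⇒* ε)
FIRST(Y) = { ',', ε }
FIRST(D) = { ',' }
FIRST(Y D ',') = { ',' }
ε ∉ FIRST(Y D ','), so FOLLOW(Y) is not added.
PREDICT(Y → Y D ',') = { ',' }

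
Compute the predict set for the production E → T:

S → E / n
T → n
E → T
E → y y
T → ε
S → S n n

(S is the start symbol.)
PREDICT(E → T) = (FIRST(RHS) \ {ε}) ∪ (FOLLOW(E) if ε ∈ FIRST(RHS), i.e. RHS ⇒* ε)
FIRST(T) = { 'n', ε }
FIRST(T) = { 'n', ε }
ε ∈ FIRST(T) (the right-hand side is nullable), so add FOLLOW(E) = { '/' }
PREDICT(E → T) = { '/', 'n' }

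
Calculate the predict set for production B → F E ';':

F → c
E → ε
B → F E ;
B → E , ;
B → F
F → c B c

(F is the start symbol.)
PREDICT(B → F E ';') = (FIRST(RHS) \ {ε}) ∪ (FOLLOW(B) if ε ∈ FIRST(RHS), i.e. RHS ⇒* ε)
FIRST(F) = { 'c' }
FIRST(F E ';') = { 'c' }
ε ∉ FIRST(F E ';'), so FOLLOW(B) is not added.
PREDICT(B → F E ';') = { 'c' }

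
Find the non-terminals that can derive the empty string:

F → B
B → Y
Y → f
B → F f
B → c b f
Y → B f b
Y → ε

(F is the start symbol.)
{ 'B', 'F', 'Y' }

ε-productions: Y → ε
So Y is immediately nullable.
B → Y: every symbol on the right is nullable, so B is nullable too.
F → B: every symbol on the right is nullable, so F is nullable too.
Every non-terminal is now nullable.
Nullable = { 'B', 'F', 'Y' }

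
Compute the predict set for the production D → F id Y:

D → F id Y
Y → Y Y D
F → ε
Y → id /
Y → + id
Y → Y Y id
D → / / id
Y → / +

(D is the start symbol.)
{ 'id' }

PREDICT(D → F id Y) = (FIRST(RHS) \ {ε}) ∪ (FOLLOW(D) if ε ∈ FIRST(RHS), i.e. RHS ⇒* ε)
FIRST(F) = { ε }
FIRST(F id Y) = { 'id' }
ε ∉ FIRST(F id Y), so FOLLOW(D) is not added.
PREDICT(D → F id Y) = { 'id' }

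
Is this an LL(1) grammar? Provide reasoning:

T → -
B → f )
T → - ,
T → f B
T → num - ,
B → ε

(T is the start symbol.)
No. Predict set conflict for T: { '-' }

A grammar is LL(1) if for each non-terminal N with multiple productions, the predict sets of those productions are pairwise disjoint, where PREDICT(N → α) = (FIRST(α) \ {ε}) ∪ (FOLLOW(N) if α ⇒* ε).

Relevant sets:
  FOLLOW(B) = { $ }

For T:
  PREDICT(T → '-') = { '-' }
  PREDICT(T → '-' ',') = { '-' }
  PREDICT(T → f B) = { 'f' }
  PREDICT(T → num '-' ',') = { 'num' }
For B:
  PREDICT(B → f ')') = { 'f' }
  PREDICT(B → ε) = { $ }

Conflict found: Predict set conflict for T: { '-' }
The grammar is NOT LL(1).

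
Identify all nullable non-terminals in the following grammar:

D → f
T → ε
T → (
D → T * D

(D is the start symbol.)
{ 'T' }

A non-terminal is nullable if it can derive ε (the empty string): either it has an ε-production, or it has a production whose right-hand side consists entirely of nullable non-terminals.

ε-productions: T → ε
So T is immediately nullable.
No further non-terminal can be added: every production for the remaining non-terminals contains a terminal or a non-nullable non-terminal.
Nullable = { 'T' }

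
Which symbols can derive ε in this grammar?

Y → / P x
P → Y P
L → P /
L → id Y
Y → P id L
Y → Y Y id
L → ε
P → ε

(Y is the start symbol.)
{ 'L', 'P' }

A non-terminal is nullable if it can derive ε (the empty string): either it has an ε-production, or it has a production whose right-hand side consists entirely of nullable non-terminals.

ε-productions: L → ε, P → ε
So L, P are immediately nullable.
No further non-terminal can be added: every production for the remaining non-terminals contains a terminal or a non-nullable non-terminal.
Nullable = { 'L', 'P' }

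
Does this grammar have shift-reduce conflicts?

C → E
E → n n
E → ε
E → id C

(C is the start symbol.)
Augment with C' → C and build the canonical LR(0) collection (I0 = CLOSURE({[C' → . C]}), then GOTO on every symbol after a dot until no new states appear). It has 7 states:
  I0: { [C → . E], [C' → . C], [E → . id C], [E → . n n], [E → .] }  — shift, reduce
  I1: { [C' → C .] }  — accept
  I2: { [C → E .] }  — reduce
  I3: { [C → . E], [E → . id C], [E → . n n], [E → .], [E → id . C] }  — shift, reduce
  I4: { [E → n . n] }  — shift
  I5: { [E → n n .] }  — reduce
  I6: { [E → id C .] }  — reduce

I0 contains reduce item [E → .] and shift items [E → . id C], [E → . n n] — shift-reduce conflict.
I3 contains reduce item [E → .] and shift items [E → . id C], [E → . n n] — shift-reduce conflict.

Answer: Yes — I0: [E → .] vs [E → . id C]; I3: [E → .] vs [E → . id C]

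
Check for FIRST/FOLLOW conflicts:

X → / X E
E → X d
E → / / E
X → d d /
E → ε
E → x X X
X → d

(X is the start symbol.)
A FIRST/FOLLOW conflict occurs when a non-terminal N has a nullable alternative N → β (β ⇒* ε) and another alternative N → α with FIRST(α) ∩ FOLLOW(N) ≠ ∅: on such a lookahead the parser cannot decide between expanding α and letting N vanish via β.

Nullable non-terminals: E.
FIRST sets used below: FIRST(X) = { '/', 'd' }

E: nullable alternative(s) E → ε; FOLLOW(E) = { $, '/', 'd', 'x' }
  E → X d: FIRST \ {ε} = { '/', 'd' } — overlaps FOLLOW(E) on { '/', 'd' }: CONFLICT
  E → / / E: FIRST \ {ε} = { '/' } — overlaps FOLLOW(E) on { '/' }: CONFLICT
  E → ε: FIRST \ {ε} = { } — this is the only nullable alternative, skip
  E → x X X: FIRST \ {ε} = { 'x' } — overlaps FOLLOW(E) on { 'x' }: CONFLICT

X has no nullable alternative, so no FIRST/FOLLOW check is needed there.

So the grammar has 3 FIRST/FOLLOW conflicts (marked CONFLICT above).

Answer: Yes. E → X d with FOLLOW(E) on { '/', 'd' }; E → '/' '/' E with FOLLOW(E) on { '/' }; E → x X X with FOLLOW(E) on { 'x' }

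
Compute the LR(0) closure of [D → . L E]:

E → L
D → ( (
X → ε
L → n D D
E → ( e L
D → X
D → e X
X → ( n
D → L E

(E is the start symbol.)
To compute CLOSURE, for each item [A → α.Bβ] where B is a non-terminal, add [B → .γ] for all productions B → γ; repeat for the newly added items until nothing changes.

Start with: [D → . L E]
  [D → . L E] has the dot before L: add [L → . n D D]
No further items can be added.

CLOSURE = { [D → . L E], [L → . n D D] }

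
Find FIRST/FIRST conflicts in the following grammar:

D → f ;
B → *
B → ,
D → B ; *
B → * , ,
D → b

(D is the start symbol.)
Yes. B → '*' / B → '*' ',' ',' on { '*' }

A FIRST/FIRST conflict occurs when two productions N → α and N → β for the same non-terminal have FIRST(α) ∩ FIRST(β) ≠ ∅ (with ε ∈ FIRST of a nullable right-hand side, so two nullable alternatives also conflict).

FIRST sets of the non-terminals at (or reachable through a nullable prefix from) the front of some alternative:
  FIRST(B) = { '*', ',' }

Productions for D:
  D → f ;: FIRST = { 'f' }
  D → B ; *: FIRST = { '*', ',' }
  D → b: FIRST = { 'b' }
Productions for B:
  B → *: FIRST = { '*' }
  B → ,: FIRST = { ',' }
  B → * , ,: FIRST = { '*' }

Conflict for B: B → * and B → * , ,
  Overlap: { '*' }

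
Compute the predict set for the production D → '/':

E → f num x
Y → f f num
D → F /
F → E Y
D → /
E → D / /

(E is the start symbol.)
{ '/' }

PREDICT(D → '/') = (FIRST(RHS) \ {ε}) ∪ (FOLLOW(D) if ε ∈ FIRST(RHS), i.e. RHS ⇒* ε)
FIRST('/') = { '/' }
ε ∉ FIRST('/'), so FOLLOW(D) is not added.
PREDICT(D → '/') = { '/' }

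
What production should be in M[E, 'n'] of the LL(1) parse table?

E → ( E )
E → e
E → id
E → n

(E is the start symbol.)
E → n

To find M[E, 'n'], we find productions for E where 'n' is in the predict set (PREDICT(N → α) = (FIRST(α) \ {ε}) ∪ (FOLLOW(N) if α ⇒* ε)).

E → ( E ): PREDICT = { '(' }
E → e: PREDICT = { 'e' }
E → id: PREDICT = { 'id' }
E → n: PREDICT = { 'n' }
  'n' is in predict set, so this production goes in M[E, 'n']

M[E, 'n'] = E → n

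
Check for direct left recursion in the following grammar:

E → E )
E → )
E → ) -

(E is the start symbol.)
Yes, E is left-recursive

E → E ): LEFT RECURSIVE (starts with E)
E → ): starts with ')'
E → ) -: starts with ')'

The grammar has direct left recursion on: E.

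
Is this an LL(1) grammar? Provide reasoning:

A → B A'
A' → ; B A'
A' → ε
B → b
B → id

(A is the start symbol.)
A grammar is LL(1) if for each non-terminal N with multiple productions, the predict sets of those productions are pairwise disjoint, where PREDICT(N → α) = (FIRST(α) \ {ε}) ∪ (FOLLOW(N) if α ⇒* ε).

Relevant sets:
  FOLLOW(A') = { $ }

For A':
  PREDICT(A' → ';' B A') = { ';' }
  PREDICT(A' → ε) = { $ }
For B:
  PREDICT(B → b) = { 'b' }
  PREDICT(B → id) = { 'id' }
A has a single production, so nothing to check there.

All predict sets are disjoint. The grammar IS LL(1).

Answer: Yes, the grammar is LL(1).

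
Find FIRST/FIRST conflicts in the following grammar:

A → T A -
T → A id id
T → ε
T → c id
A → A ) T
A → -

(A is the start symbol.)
A FIRST/FIRST conflict occurs when two productions N → α and N → β for the same non-terminal have FIRST(α) ∩ FIRST(β) ≠ ∅ (with ε ∈ FIRST of a nullable right-hand side, so two nullable alternatives also conflict).

FIRST sets of the non-terminals at (or reachable through a nullable prefix from) the front of some alternative:
  FIRST(T) = { '-', 'c', ε }
  FIRST(A) = { '-', 'c' }

Productions for A:
  A → T A -: FIRST = { '-', 'c' }
  A → A ) T: FIRST = { '-', 'c' }
  A → -: FIRST = { '-' }
Productions for T:
  T → A id id: FIRST = { '-', 'c' }
  T → ε: FIRST = { ε }
  T → c id: FIRST = { 'c' }

Conflict for A: A → T A - and A → A ) T
  Overlap: { '-', 'c' }
Conflict for A: A → T A - and A → -
  Overlap: { '-' }
Conflict for A: A → A ) T and A → -
  Overlap: { '-' }
Conflict for T: T → A id id and T → c id
  Overlap: { 'c' }

Answer: Yes. A → T A '-' / A → A ')' T on { '-', 'c' }; A → T A '-' / A → '-' on { '-' }; A → A ')' T / A → '-' on { '-' }; T → A id id / T → c id on { 'c' }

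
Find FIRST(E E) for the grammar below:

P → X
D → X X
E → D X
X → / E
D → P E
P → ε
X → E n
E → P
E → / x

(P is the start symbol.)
{ '/', 'n', ε }

FIRST sets of the non-terminals involved (from the grammar, by fixed-point iteration):
  FIRST(E) = { '/', 'n', ε }

To compute FIRST(E E), process the symbols left to right:
Symbol E is a non-terminal. Add FIRST(E) \ {ε} = { '/', 'n' }
E is nullable (ε ∈ FIRST(E)), continue to the next symbol.
Symbol E is a non-terminal. Add FIRST(E) \ {ε} = { '/', 'n' }
E is nullable (ε ∈ FIRST(E)), continue to the next symbol.
All symbols are nullable, so ε is in the result.
FIRST(E E) = { '/', 'n', ε }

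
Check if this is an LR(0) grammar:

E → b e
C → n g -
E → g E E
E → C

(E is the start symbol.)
Yes, the grammar is LR(0)

A grammar is LR(0) if no state in the canonical LR(0) collection has:
  - both a shift item (dot before a terminal) and a complete item (shift-reduce conflict), or
  - two or more complete items (reduce-reduce conflict; the accept item [E' → E .] counts as a complete item here).

Augment with E' → E and build the canonical LR(0) collection (I0 = CLOSURE({[E' → . E]}), then GOTO on every symbol after a dot until no new states appear). It has 11 states:
  I0: { [C → . n g -], [E → . C], [E → . b e], [E → . g E E], [E' → . E] }  — shift
  I1: { [E → C .] }  — reduce
  I2: { [E' → E .] }  — accept
  I3: { [E → b . e] }  — shift
  I4: { [C → . n g -], [E → . C], [E → . b e], [E → . g E E], [E → g . E E] }  — shift
  I5: { [C → n . g -] }  — shift
  I6: { [C → n g . -] }  — shift
  I7: { [C → n g - .] }  — reduce
  I8: { [C → . n g -], [E → . C], [E → . b e], [E → . g E E], [E → g E . E] }  — shift
  I9: { [E → g E E .] }  — reduce
  I10: { [E → b e .] }  — reduce

Every state is either a pure shift/goto state or contains exactly one complete item and nothing to shift — no conflicts. The grammar is LR(0).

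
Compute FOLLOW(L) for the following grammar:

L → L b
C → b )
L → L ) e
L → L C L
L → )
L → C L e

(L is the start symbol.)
To compute FOLLOW(L), find every occurrence of L on a right-hand side N → α L β: add FIRST(β) \ {ε}, and if β is empty or nullable also add FOLLOW(N). Iterate to a fixed point.

L is the start symbol, so $ ∈ FOLLOW(L).
In L → L b: L is followed by b, add FIRST(b) \ {ε} = { 'b' }
In L → L ) e: L is followed by ')' e, add FIRST(')' e) \ {ε} = { ')' }
In L → L C L: L is followed by C L, add FIRST(C L) \ {ε} = { 'b' }
In L → L C L: L is at the end; this adds FOLLOW(L) to itself — nothing new
In L → C L e: L is followed by e, add FIRST(e) \ {ε} = { 'e' }

Taking the union: FOLLOW(L) = { $, ')', 'b', 'e' }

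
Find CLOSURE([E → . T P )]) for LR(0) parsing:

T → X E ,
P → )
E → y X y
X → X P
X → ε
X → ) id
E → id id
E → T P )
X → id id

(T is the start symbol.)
{ [E → . T P )], [T → . X E ,], [X → . ) id], [X → . X P], [X → . id id], [X → .] }

To compute CLOSURE, for each item [A → α.Bβ] where B is a non-terminal, add [B → .γ] for all productions B → γ; repeat for the newly added items until nothing changes.

Start with: [E → . T P )]
  [E → . T P )] has the dot before T: add [T → . X E ,]
  [T → . X E ,] has the dot before X: add [X → . X P], [X → .], [X → . ) id], [X → . id id]
No further items can be added.

CLOSURE = { [E → . T P )], [T → . X E ,], [X → . ) id], [X → . X P], [X → . id id], [X → .] }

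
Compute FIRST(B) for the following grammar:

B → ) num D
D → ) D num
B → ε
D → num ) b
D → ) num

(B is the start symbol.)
{ ')', ε }

To compute FIRST(B), examine every production with B on the left-hand side, reading each right-hand side left to right until a non-nullable symbol is reached.

From B → ) num D:
  - ')' is a terminal: add ')' and stop
From B → ε:
  - ε-production, so ε ∈ FIRST(B)

Collecting: FIRST(B) = { ')', ε }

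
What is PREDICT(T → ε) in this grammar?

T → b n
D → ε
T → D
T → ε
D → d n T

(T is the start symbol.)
PREDICT(T → ε) = (FIRST(RHS) \ {ε}) ∪ (FOLLOW(T) if ε ∈ FIRST(RHS), i.e. RHS ⇒* ε)
The right-hand side is ε (FIRST(ε) = { ε }), so the predict set is FOLLOW(T) = { $ }
PREDICT(T → ε) = { $ }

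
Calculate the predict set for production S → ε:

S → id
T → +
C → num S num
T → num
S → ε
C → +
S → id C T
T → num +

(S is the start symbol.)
PREDICT(S → ε) = (FIRST(RHS) \ {ε}) ∪ (FOLLOW(S) if ε ∈ FIRST(RHS), i.e. RHS ⇒* ε)
The right-hand side is ε (FIRST(ε) = { ε }), so the predict set is FOLLOW(S) = { $, 'num' }
PREDICT(S → ε) = { $, 'num' }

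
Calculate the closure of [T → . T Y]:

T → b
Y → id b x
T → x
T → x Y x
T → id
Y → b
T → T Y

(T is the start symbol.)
Start with: [T → . T Y]
  [T → . T Y] has the dot before T: add [T → . b], [T → . x], [T → . x Y x], [T → . id]
No further items can be added.

CLOSURE = { [T → . T Y], [T → . b], [T → . id], [T → . x Y x], [T → . x] }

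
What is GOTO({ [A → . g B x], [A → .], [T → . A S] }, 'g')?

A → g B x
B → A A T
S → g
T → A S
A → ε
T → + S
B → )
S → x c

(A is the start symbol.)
{ [A → . g B x], [A → .], [A → g . B x], [B → . )], [B → . A A T] }

GOTO(I, 'g') = CLOSURE({ [A → αX.β] : [A → α.Xβ] ∈ I, X = 'g' })

Items with dot before 'g', with the dot advanced:
  [A → . g B x] → [A → g . B x]
Closure of the advanced items:
  [A → g . B x] has the dot before B: add [B → . A A T], [B → . )]
  [B → . A A T] has the dot before A: add [A → . g B x], [A → .]

GOTO = { [A → . g B x], [A → .], [A → g . B x], [B → . )], [B → . A A T] }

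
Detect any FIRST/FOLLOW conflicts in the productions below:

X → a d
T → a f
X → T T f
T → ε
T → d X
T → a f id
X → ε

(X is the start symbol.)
Yes. X → a d with FOLLOW(X) on { 'a' }; X → T T f with FOLLOW(X) on { 'a', 'd', 'f' }; T → a f with FOLLOW(T) on { 'a' }; T → d X with FOLLOW(T) on { 'd' }; T → a f id with FOLLOW(T) on { 'a' }

A FIRST/FOLLOW conflict occurs when a non-terminal N has a nullable alternative N → β (β ⇒* ε) and another alternative N → α with FIRST(α) ∩ FOLLOW(N) ≠ ∅: on such a lookahead the parser cannot decide between expanding α and letting N vanish via β.

Nullable non-terminals: T, X.
FIRST sets used below: FIRST(T) = { 'a', 'd', ε }

T: nullable alternative(s) T → ε; FOLLOW(T) = { 'a', 'd', 'f' }
  T → a f: FIRST \ {ε} = { 'a' } — overlaps FOLLOW(T) on { 'a' }: CONFLICT
  T → ε: FIRST \ {ε} = { } — this is the only nullable alternative, skip
  T → d X: FIRST \ {ε} = { 'd' } — overlaps FOLLOW(T) on { 'd' }: CONFLICT
  T → a f id: FIRST \ {ε} = { 'a' } — overlaps FOLLOW(T) on { 'a' }: CONFLICT

X: nullable alternative(s) X → ε; FOLLOW(X) = { $, 'a', 'd', 'f' }
  X → a d: FIRST \ {ε} = { 'a' } — overlaps FOLLOW(X) on { 'a' }: CONFLICT
  X → T T f: FIRST \ {ε} = { 'a', 'd', 'f' } — overlaps FOLLOW(X) on { 'a', 'd', 'f' }: CONFLICT
  X → ε: FIRST \ {ε} = { } — this is the only nullable alternative, skip

So the grammar has 5 FIRST/FOLLOW conflicts (marked CONFLICT above).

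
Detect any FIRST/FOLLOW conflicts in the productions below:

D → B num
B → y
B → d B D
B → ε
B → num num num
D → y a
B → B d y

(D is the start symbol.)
Nullable non-terminals: B.
FIRST sets used below: FIRST(B) = { 'd', 'num', 'y', ε }

B: nullable alternative(s) B → ε; FOLLOW(B) = { 'd', 'num', 'y' }
  B → y: FIRST \ {ε} = { 'y' } — overlaps FOLLOW(B) on { 'y' }: CONFLICT
  B → d B D: FIRST \ {ε} = { 'd' } — overlaps FOLLOW(B) on { 'd' }: CONFLICT
  B → ε: FIRST \ {ε} = { } — this is the only nullable alternative, skip
  B → num num num: FIRST \ {ε} = { 'num' } — overlaps FOLLOW(B) on { 'num' }: CONFLICT
  B → B d y: FIRST \ {ε} = { 'd', 'num', 'y' } — overlaps FOLLOW(B) on { 'd', 'num', 'y' }: CONFLICT

D has no nullable alternative, so no FIRST/FOLLOW check is needed there.

So the grammar has 4 FIRST/FOLLOW conflicts (marked CONFLICT above).

Answer: Yes. B → y with FOLLOW(B) on { 'y' }; B → d B D with FOLLOW(B) on { 'd' }; B → num num num with FOLLOW(B) on { 'num' }; B → B d y with FOLLOW(B) on { 'd', 'num', 'y' }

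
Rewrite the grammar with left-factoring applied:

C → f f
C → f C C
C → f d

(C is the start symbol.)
Left-factoring transforms A → αβ₁ | αβ₂ into A → αA' and A' → β₁ | β₂
(α is the longest common prefix among the alternatives). Repeat until
no nonterminal has two alternatives with a common prefix.

Round 1: C has alternatives sharing prefix 'f'. Introduce C': C → f C'
  Add: C' → f
  Add: C' → C C
  Add: C' → d

No remaining common prefixes — done.

Resulting grammar:
C → f C'
C' → f
C' → C C
C' → d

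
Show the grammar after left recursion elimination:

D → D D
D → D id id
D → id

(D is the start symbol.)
D is directly left-recursive. The standard transformation for
  A → A α₁ | ... | A α_m | β₁ | ... | β_n
is
  A  → β₁ A' | ... | β_n A'
  A' → α₁ A' | ... | α_m A' | ε

D → id becomes D → id D'
D → D D becomes D' → D D'
D → D id id becomes D' → id id D'
Add D' → ε

Resulting grammar:
D → id D'
D' → D D'
D' → id id D'
D' → ε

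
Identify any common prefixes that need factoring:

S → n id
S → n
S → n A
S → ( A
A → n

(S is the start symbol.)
Left-factoring is needed when two productions for the same non-terminal
share a common prefix on the right-hand side.

Productions for S:
  S → n id
  S → n
  S → n A
  S → ( A

Found common prefix 'n' in productions for S

Answer: Yes, S has productions with common prefix 'n'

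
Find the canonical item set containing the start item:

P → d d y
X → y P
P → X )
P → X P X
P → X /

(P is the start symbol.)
First, augment the grammar with P' → P
I₀ = CLOSURE({ [P' → . P] }):
  [P' → . P] has the dot before P: add [P → . d d y], [P → . X )], [P → . X P X], [P → . X /]
  [P → . X )] has the dot before X: add [X → . y P]
No further items can be added.

I₀ = { [P → . X )], [P → . X /], [P → . X P X], [P → . d d y], [P' → . P], [X → . y P] }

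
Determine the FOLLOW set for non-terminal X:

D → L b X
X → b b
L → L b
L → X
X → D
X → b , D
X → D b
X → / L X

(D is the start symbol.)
{ $, '/', 'b' }

In D → L b X: X is at the end, add FOLLOW(D)
In L → X: X is at the end, add FOLLOW(L)
In X → / L X: X is at the end; this adds FOLLOW(X) to itself — nothing new

The FOLLOW sets referred to above (computed the same way, to a fixed point):
  FOLLOW(D) = { $, '/', 'b' }
  FOLLOW(L) = { '/', 'b' }

Taking the union: FOLLOW(X) = { $, '/', 'b' }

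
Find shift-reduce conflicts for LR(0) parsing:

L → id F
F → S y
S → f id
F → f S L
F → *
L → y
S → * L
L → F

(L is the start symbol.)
Yes — I1: [F → * .] vs [F → . *]

A shift-reduce conflict occurs when an LR(0) state has both:
  - a complete (reduce) item [A → α .] (dot at the end), and
  - a shift item [B → β . c γ] (dot before a terminal).

Augment with L' → L and build the canonical LR(0) collection (I0 = CLOSURE({[L' → . L]}), then GOTO on every symbol after a dot until no new states appear). It has 16 states:
  I0: { [F → . *], [F → . S y], [F → . f S L], [L → . F], [L → . id F], [L → . y], [L' → . L], [S → . * L], [S → . f id] }  — shift
  I1: { [F → * .], [F → . *], [F → . S y], [F → . f S L], [L → . F], [L → . id F], [L → . y], [S → * . L], [S → . * L], [S → . f id] }  — shift, reduce
  I2: { [L → F .] }  — reduce
  I3: { [L' → L .] }  — accept
  I4: { [F → S . y] }  — shift
  I5: { [F → f . S L], [S → . * L], [S → . f id], [S → f . id] }  — shift
  I6: { [F → . *], [F → . S y], [F → . f S L], [L → id . F], [S → . * L], [S → . f id] }  — shift
  I7: { [L → y .] }  — reduce
  I8: { [L → id F .] }  — reduce
  I9: { [F → . *], [F → . S y], [F → . f S L], [L → . F], [L → . id F], [L → . y], [S → * . L], [S → . * L], [S → . f id] }  — shift
  I10: { [F → . *], [F → . S y], [F → . f S L], [F → f S . L], [L → . F], [L → . id F], [L → . y], [S → . * L], [S → . f id] }  — shift
  I11: { [S → f . id] }  — shift
  I12: { [S → f id .] }  — reduce
  I13: { [F → f S L .] }  — reduce
  I14: { [S → * L .] }  — reduce
  I15: { [F → S y .] }  — reduce

I1 contains reduce item [F → * .] and shift items [F → . *], [F → . f S L], [L → . id F], [L → . y], [S → . * L], [S → . f id] — shift-reduce conflict.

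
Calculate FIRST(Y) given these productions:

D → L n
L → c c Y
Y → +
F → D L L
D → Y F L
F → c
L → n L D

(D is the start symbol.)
{ '+' }

From Y → +:
  - '+' is a terminal: add '+' and stop

Collecting: FIRST(Y) = { '+' }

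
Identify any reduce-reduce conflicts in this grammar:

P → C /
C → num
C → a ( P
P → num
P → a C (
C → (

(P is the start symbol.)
Yes — I5: [C → num .] vs [P → num .]

Augment with P' → P and build the canonical LR(0) collection (I0 = CLOSURE({[P' → . P]}), then GOTO on every symbol after a dot until no new states appear). It has 14 states:
  I0: { [C → . (], [C → . a ( P], [C → . num], [P → . C /], [P → . a C (], [P → . num], [P' → . P] }  — shift
  I1: { [C → ( .] }  — reduce
  I2: { [P → C . /] }  — shift
  I3: { [P' → P .] }  — accept
  I4: { [C → . (], [C → . a ( P], [C → . num], [C → a . ( P], [P → a . C (] }  — shift
  I5: { [C → num .], [P → num .] }  — 2 reduces
  I6: { [C → ( .], [C → . (], [C → . a ( P], [C → . num], [C → a ( . P], [P → . C /], [P → . a C (], [P → . num] }  — shift, reduce
  I7: { [P → a C . (] }  — shift
  I8: { [C → a . ( P] }  — shift
  I9: { [C → num .] }  — reduce
  I10: { [C → . (], [C → . a ( P], [C → . num], [C → a ( . P], [P → . C /], [P → . a C (], [P → . num] }  — shift
  I11: { [C → a ( P .] }  — reduce
  I12: { [P → a C ( .] }  — reduce
  I13: { [P → C / .] }  — reduce

I5 contains complete items [C → num .], [P → num .] — reduce-reduce conflict.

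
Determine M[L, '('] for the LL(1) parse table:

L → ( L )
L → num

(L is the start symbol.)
L → ( L )

To find M[L, '('], we find productions for L where '(' is in the predict set (PREDICT(N → α) = (FIRST(α) \ {ε}) ∪ (FOLLOW(N) if α ⇒* ε)).

L → ( L ): PREDICT = { '(' }
  '(' is in predict set, so this production goes in M[L, '(']
L → num: PREDICT = { 'num' }

M[L, '('] = L → ( L )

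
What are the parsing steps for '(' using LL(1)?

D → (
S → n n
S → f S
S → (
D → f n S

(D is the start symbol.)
LL(1) parsing maintains a stack (initially the start symbol over $) and the input. At each step: if the stack top is a terminal, match it against the current input token; if it is a non-terminal N, replace it with the RHS of M[N, lookahead] (the unique production whose predict set contains the lookahead).

Stack is shown with the top on the left.

Stack  Input  Action
--------------------
D $    ( $    output D → (
( $    ( $    match '('
$      $      accept

The string is accepted.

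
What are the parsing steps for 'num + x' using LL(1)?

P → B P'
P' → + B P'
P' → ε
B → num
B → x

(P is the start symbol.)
Stack is shown with the top on the left.

Stack     Input      Action
---------------------------
P $       num + x $  output P → B P'
B P' $    num + x $  output B → num
num P' $  num + x $  match 'num'
P' $      + x $      output P' → + B P'
+ B P' $  + x $      match '+'
B P' $    x $        output B → x
x P' $    x $        match 'x'
P' $      $          output P' → ε
$         $          accept

The string is accepted.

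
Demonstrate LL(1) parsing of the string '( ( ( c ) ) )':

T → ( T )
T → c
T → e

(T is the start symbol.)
Stack is shown with the top on the left.

Stack        Input            Action
------------------------------------
T $          ( ( ( c ) ) ) $  output T → ( T )
( T ) $      ( ( ( c ) ) ) $  match '('
T ) $        ( ( c ) ) ) $    output T → ( T )
( T ) ) $    ( ( c ) ) ) $    match '('
T ) ) $      ( c ) ) ) $      output T → ( T )
( T ) ) ) $  ( c ) ) ) $      match '('
T ) ) ) $    c ) ) ) $        output T → c
c ) ) ) $    c ) ) ) $        match 'c'
) ) ) $      ) ) ) $          match ')'
) ) $        ) ) $            match ')'
) $          ) $              match ')'
$            $                accept

The string is accepted.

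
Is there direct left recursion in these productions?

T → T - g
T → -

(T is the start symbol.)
T → T - g: LEFT RECURSIVE (starts with T)
T → -: starts with '-'

The grammar has direct left recursion on: T.

Answer: Yes, T is left-recursive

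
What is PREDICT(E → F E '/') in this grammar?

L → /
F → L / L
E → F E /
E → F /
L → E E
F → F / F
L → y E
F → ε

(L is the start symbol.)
PREDICT(E → F E '/') = (FIRST(RHS) \ {ε}) ∪ (FOLLOW(E) if ε ∈ FIRST(RHS), i.e. RHS ⇒* ε)
FIRST(F) = { '/', 'y', ε }
FIRST(E) = { '/', 'y' }
FIRST(F E '/') = { '/', 'y' }
ε ∉ FIRST(F E '/'), so FOLLOW(E) is not added.
PREDICT(E → F E '/') = { '/', 'y' }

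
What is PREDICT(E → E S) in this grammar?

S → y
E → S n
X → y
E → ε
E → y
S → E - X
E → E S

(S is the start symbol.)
{ '-', 'y' }

PREDICT(E → E S) = (FIRST(RHS) \ {ε}) ∪ (FOLLOW(E) if ε ∈ FIRST(RHS), i.e. RHS ⇒* ε)
FIRST(E) = { '-', 'y', ε }
FIRST(S) = { '-', 'y' }
FIRST(E S) = { '-', 'y' }
ε ∉ FIRST(E S), so FOLLOW(E) is not added.
PREDICT(E → E S) = { '-', 'y' }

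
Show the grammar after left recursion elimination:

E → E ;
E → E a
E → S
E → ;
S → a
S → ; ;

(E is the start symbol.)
E is directly left-recursive. The standard transformation for
  A → A α₁ | ... | A α_m | β₁ | ... | β_n
is
  A  → β₁ A' | ... | β_n A'
  A' → α₁ A' | ... | α_m A' | ε

E → S becomes E → S E'
E → ; becomes E → ; E'
E → E ; becomes E' → ; E'
E → E a becomes E' → a E'
Add E' → ε

Productions for other non-terminals are unchanged:
  S → a
  S → ; ;

Resulting grammar:
E → S E'
E → ; E'
E' → ; E'
E' → a E'
E' → ε
S → a
S → ; ;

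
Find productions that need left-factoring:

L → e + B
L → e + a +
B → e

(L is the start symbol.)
Yes, L has productions with common prefix 'e +'

Left-factoring is needed when two productions for the same non-terminal
share a common prefix on the right-hand side.

Productions for L:
  L → e + B
  L → e + a +

Found common prefix 'e +' in productions for L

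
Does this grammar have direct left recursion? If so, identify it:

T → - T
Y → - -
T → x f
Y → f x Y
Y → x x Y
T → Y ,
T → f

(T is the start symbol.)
No direct left recursion

Direct left recursion occurs when N → N α for some non-terminal N (the right-hand side begins with the left-hand side itself).

T → - T: starts with '-'
Y → - -: starts with '-'
T → x f: starts with x
Y → f x Y: starts with f
Y → x x Y: starts with x
T → Y ,: starts with Y
T → f: starts with f

No direct left recursion found.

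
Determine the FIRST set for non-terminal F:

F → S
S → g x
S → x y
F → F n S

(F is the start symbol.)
{ 'g', 'x' }

To compute FIRST(F), examine every production with F on the left-hand side, reading each right-hand side left to right until a non-nullable symbol is reached.

FIRST sets of the other non-terminals involved (by the same procedure, iterated to a fixed point):
  FIRST(S) = { 'g', 'x' }

From F → S:
  - S is a non-terminal: add FIRST(S) \ {ε} = { 'g', 'x' }
    S is not nullable, so stop
From F → F n S:
  - F is the symbol being defined: contributes nothing new
    F is not nullable, so stop

Collecting: FIRST(F) = { 'g', 'x' }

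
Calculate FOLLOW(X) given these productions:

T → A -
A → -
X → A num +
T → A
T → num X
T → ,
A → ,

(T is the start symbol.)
In T → num X: X is at the end, add FOLLOW(T)

The FOLLOW sets referred to above (computed the same way, to a fixed point):
  FOLLOW(T) = { $ }

Taking the union: FOLLOW(X) = { $ }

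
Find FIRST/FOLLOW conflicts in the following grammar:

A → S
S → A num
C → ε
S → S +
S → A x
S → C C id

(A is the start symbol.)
No FIRST/FOLLOW conflicts.

A FIRST/FOLLOW conflict occurs when a non-terminal N has a nullable alternative N → β (β ⇒* ε) and another alternative N → α with FIRST(α) ∩ FOLLOW(N) ≠ ∅: on such a lookahead the parser cannot decide between expanding α and letting N vanish via β.

Nullable non-terminals: C.
C has a nullable alternative but only one production, so nothing to check.

A, S have no nullable alternative, so no FIRST/FOLLOW check is needed there.

No FIRST/FOLLOW conflicts found.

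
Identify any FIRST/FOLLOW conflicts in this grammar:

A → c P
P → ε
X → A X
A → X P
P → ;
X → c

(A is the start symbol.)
No FIRST/FOLLOW conflicts.

A FIRST/FOLLOW conflict occurs when a non-terminal N has a nullable alternative N → β (β ⇒* ε) and another alternative N → α with FIRST(α) ∩ FOLLOW(N) ≠ ∅: on such a lookahead the parser cannot decide between expanding α and letting N vanish via β.

Nullable non-terminals: P.

P: nullable alternative(s) P → ε; FOLLOW(P) = { $, 'c' }
  P → ε: FIRST \ {ε} = { } — this is the only nullable alternative, skip
  P → ;: FIRST \ {ε} = { ';' } — disjoint from FOLLOW(P)

A, X have no nullable alternative, so no FIRST/FOLLOW check is needed there.

No FIRST/FOLLOW conflicts found.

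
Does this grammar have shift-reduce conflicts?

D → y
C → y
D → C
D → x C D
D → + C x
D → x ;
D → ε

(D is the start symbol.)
Yes — I0: [D → .] vs [C → . y]; I7: [D → .] vs [C → . y]

A shift-reduce conflict occurs when an LR(0) state has both:
  - a complete (reduce) item [A → α .] (dot at the end), and
  - a shift item [B → β . c γ] (dot before a terminal).

Augment with D' → D and build the canonical LR(0) collection (I0 = CLOSURE({[D' → . D]}), then GOTO on every symbol after a dot until no new states appear). It has 12 states:
  I0: { [C → . y], [D → . + C x], [D → . C], [D → . x ;], [D → . x C D], [D → . y], [D → .], [D' → . D] }  — shift, reduce
  I1: { [C → . y], [D → + . C x] }  — shift
  I2: { [D → C .] }  — reduce
  I3: { [D' → D .] }  — accept
  I4: { [C → . y], [D → x . ;], [D → x . C D] }  — shift
  I5: { [C → y .], [D → y .] }  — 2 reduces
  I6: { [D → x ; .] }  — reduce
  I7: { [C → . y], [D → . + C x], [D → . C], [D → . x ;], [D → . x C D], [D → . y], [D → .], [D → x C . D] }  — shift, reduce
  I8: { [C → y .] }  — reduce
  I9: { [D → x C D .] }  — reduce
  I10: { [D → + C . x] }  — shift
  I11: { [D → + C x .] }  — reduce

I0 contains reduce item [D → .] and shift items [C → . y], [D → . + C x], [D → . x ;], [D → . x C D], [D → . y] — shift-reduce conflict.
I7 contains reduce item [D → .] and shift items [C → . y], [D → . + C x], [D → . x ;], [D → . x C D], [D → . y] — shift-reduce conflict.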